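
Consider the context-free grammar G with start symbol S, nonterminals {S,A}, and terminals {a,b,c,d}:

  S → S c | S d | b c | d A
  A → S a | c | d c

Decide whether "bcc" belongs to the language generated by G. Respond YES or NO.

CNF form of G:
  S -> S T1 | S T2 | T1 A | T3 T2
  A -> S T0 | T1 T2 | c
  T0 -> a
  T1 -> d
  T2 -> c
  T3 -> b

CYK fill:
  T[0,0] 'b' = {T3}  orig:{}
  T[1,1] 'c' = {A,T2}  orig:{A}
  T[2,2] 'c' = {A,T2}  orig:{A}
  T[0,1] 'bc' = {S}
  T[1,2] 'cc' = ∅
  T[0,2] 'bcc' = {S}

S ∈ T[0,2] ⇒ YES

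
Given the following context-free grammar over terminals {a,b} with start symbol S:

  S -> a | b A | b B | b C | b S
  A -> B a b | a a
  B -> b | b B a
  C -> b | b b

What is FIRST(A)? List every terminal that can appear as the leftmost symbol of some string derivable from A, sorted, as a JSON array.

FIRST sets, iterate to fixpoint:
iter 1:
  A via A→a a: +{a}
  B via B→b: +{b}
  C via C→b: +{b}
  S via S→a: +{a}
  S via S→b A: +{b}
  FIRST(S)={a,b}  FIRST(A)={a}  FIRST(B)={b}  FIRST(C)={b}
iter 2:
  A via A→B a b: +{b}
  FIRST(S)={a,b}  FIRST(A)={a,b}  FIRST(B)={b}  FIRST(C)={b}
iter 3: — fixpoint
  FIRST(S)={a,b}  FIRST(A)={a,b}  FIRST(B)={b}  FIRST(C)={b}

FIRST(A) = ["a", "b"]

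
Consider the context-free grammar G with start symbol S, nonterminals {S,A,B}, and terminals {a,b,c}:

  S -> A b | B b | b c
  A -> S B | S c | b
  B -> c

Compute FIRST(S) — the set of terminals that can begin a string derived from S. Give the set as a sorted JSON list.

FIRST iteration:
round 1:
  A via A→b: +{b}
  B via B→c: +{c}
  S via S→A b: +{b}
  S via S→B b: +{c}
  S: {b,c}  A: {b}  B: {c}
round 2:
  A via A→S B: +{c}
  S: {b,c}  A: {b,c}  B: {c}
round 3: (stable)
  S: {b,c}  A: {b,c}  B: {c}

FIRST(S) = ["b", "c"]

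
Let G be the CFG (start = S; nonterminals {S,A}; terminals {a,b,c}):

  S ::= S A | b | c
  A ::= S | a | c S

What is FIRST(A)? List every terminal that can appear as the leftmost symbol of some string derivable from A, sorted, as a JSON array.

FIRST iteration:
round 1:
  A via A→a: +{a}
  A via A→c S: +{c}
  S via S→b: +{b}
  S via S→c: +{c}
  S: {b,c}  A: {a,c}
round 2:
  A via A→S: +{b}
  S: {b,c}  A: {a,b,c}
round 3: done
  S: {b,c}  A: {a,b,c}

FIRST(A) = ["a", "b", "c"]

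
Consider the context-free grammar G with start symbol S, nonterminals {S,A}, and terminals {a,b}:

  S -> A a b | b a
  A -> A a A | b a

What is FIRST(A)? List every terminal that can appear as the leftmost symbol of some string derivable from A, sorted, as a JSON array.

Compute FIRST by fixpoint:
pass 1:
  A via A→b a: +{b}
  S via S→A a b: +{b}
  FIRST[S]={b}  FIRST[A]={b}
pass 2: — fixpoint
  FIRST[S]={b}  FIRST[A]={b}

FIRST(A) = ["b"]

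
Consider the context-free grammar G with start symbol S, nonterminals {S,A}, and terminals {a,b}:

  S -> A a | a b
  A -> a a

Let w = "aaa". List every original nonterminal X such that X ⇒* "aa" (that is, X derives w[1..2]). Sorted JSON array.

CNF form of G:
  S -> A T0 | T0 T1
  A -> T0 T0
  T0 -> a
  T1 -> b

CYK table (by increasing span) — only the sub-triangle for w[1..2]:
  T[1,1] 'a' = {T0}  orig:{}
  T[2,2] 'a' = {T0}  orig:{}
  T[1,2] 'aa' = {A}

Original NTs in T[1,2] deriving "aa": ["A"]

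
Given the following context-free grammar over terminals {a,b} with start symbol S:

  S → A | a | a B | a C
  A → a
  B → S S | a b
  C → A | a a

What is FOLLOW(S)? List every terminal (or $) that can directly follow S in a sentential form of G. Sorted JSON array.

FIRST iteration:
pass 1:
  A via A→a: +{a}
  B via B→a b: +{a}
  C via C→A: +{a}
  S via S→A: +{a}
  S: {a}  A: {a}  B: {a}  C: {a}
pass 2: (no change)
  S: {a}  A: {a}  B: {a}  C: {a}

Compute FOLLOW by fixpoint:
seed FOLLOW(S) with $
pass 1:
  B→S S: FOLLOW(S) ⊇ FIRST(S) = {a}; new: +{a}
  S→A: FOLLOW(A) ⊇ FOLLOW(S) ⊇ {$,a}; new: +{$,a}
  S→a B: FOLLOW(B) ⊇ FOLLOW(S) ⊇ {$,a}; new: +{$,a}
  S→a C: FOLLOW(C) ⊇ FOLLOW(S) ⊇ {$,a}; new: +{$,a}
  FOLLOW(S)={$,a}  FOLLOW(A)={$,a}  FOLLOW(B)={$,a}  FOLLOW(C)={$,a}
pass 2: (no change)
  FOLLOW(S)={$,a}  FOLLOW(A)={$,a}  FOLLOW(B)={$,a}  FOLLOW(C)={$,a}

FOLLOW(S) = ["$", "a"]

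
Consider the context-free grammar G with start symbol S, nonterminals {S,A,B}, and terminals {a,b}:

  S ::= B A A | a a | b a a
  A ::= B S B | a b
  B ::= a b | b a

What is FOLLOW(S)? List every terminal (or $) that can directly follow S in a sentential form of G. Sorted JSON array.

Compute FIRST by fixpoint:
round 1:
  A via A→a b: +{a}
  B via B→a b: +{a}
  B via B→b a: +{b}
  S via S→B A A: +{a,b}
  FIRST[S]={a,b}  FIRST[A]={a}  FIRST[B]={a,b}
round 2:
  A via A→B S B: +{b}
  FIRST[S]={a,b}  FIRST[A]={a,b}  FIRST[B]={a,b}
round 3: (no change)
  FIRST[S]={a,b}  FIRST[A]={a,b}  FIRST[B]={a,b}

FOLLOW sets:
seed FOLLOW(S) with $
round 1:
  A→B S B: FOLLOW(B) ⊇ FIRST(S) = {a,b}; new: +{a,b}
  A→B S B: FOLLOW(S) ⊇ FIRST(B) = {a,b}; new: +{a,b}
  S→B A A: FOLLOW(A) ⊇ FIRST(A) = {a,b}; new: +{a,b}
  S→B A A: FOLLOW(A) ⊇ FOLLOW(S) ⊇ {$,a,b}; new: +{$}
  FOLLOW[S]={$,a,b}  FOLLOW[A]={$,a,b}  FOLLOW[B]={a,b}
round 2:
  A→B S B: FOLLOW(B) ⊇ FOLLOW(A) ⊇ {$,a,b}; new: +{$}
  FOLLOW[S]={$,a,b}  FOLLOW[A]={$,a,b}  FOLLOW[B]={$,a,b}
round 3: — fixpoint
  FOLLOW[S]={$,a,b}  FOLLOW[A]={$,a,b}  FOLLOW[B]={$,a,b}

FOLLOW(S) = ["$", "a", "b"]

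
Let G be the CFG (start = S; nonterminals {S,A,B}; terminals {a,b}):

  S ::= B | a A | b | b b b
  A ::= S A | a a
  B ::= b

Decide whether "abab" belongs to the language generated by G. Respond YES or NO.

Convert to CNF:
  S -> T0 A | T1 X2 | b
  A -> S A | T0 T0
  B -> b
  T0 -> a
  T1 -> b
  X2 -> T1 T1

CYK fill:
  cell(0,0) a: {T0}  orig:{}
  cell(1,1) b: {B,S,T1}  orig:{B,S}
  cell(2,2) a: {T0}  orig:{}
  cell(3,3) b: {B,S,T1}  orig:{B,S}
  cell(0,1) ab: ∅
  cell(1,2) ba: ∅
  cell(2,3) ab: ∅
  cell(0,2) aba: ∅
  cell(1,3) bab: ∅
  cell(0,3) abab: ∅

S ∉ T[0,3] ⇒ NO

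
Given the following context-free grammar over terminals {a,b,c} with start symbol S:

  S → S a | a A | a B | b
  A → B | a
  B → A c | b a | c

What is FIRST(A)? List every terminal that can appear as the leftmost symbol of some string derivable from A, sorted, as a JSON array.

FIRST sets, iterate to fixpoint:
pass 1:
  A via A→a: +{a}
  B via B→A c: +{a}
  B via B→b a: +{b}
  B via B→c: +{c}
  S via S→a A: +{a}
  S via S→b: +{b}
  FIRST(S)={a,b}  FIRST(A)={a}  FIRST(B)={a,b,c}
pass 2:
  A via A→B: +{b,c}
  FIRST(S)={a,b}  FIRST(A)={a,b,c}  FIRST(B)={a,b,c}
pass 3: — fixpoint
  FIRST(S)={a,b}  FIRST(A)={a,b,c}  FIRST(B)={a,b,c}

FIRST(A) = ["a", "b", "c"]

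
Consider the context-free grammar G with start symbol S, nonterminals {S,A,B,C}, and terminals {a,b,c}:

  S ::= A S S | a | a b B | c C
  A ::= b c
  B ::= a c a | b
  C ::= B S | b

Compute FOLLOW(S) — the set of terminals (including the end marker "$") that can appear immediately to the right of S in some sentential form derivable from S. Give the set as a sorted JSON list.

Compute FIRST by fixpoint:
round 1:
  A via A→b c: +{b}
  B via B→a c a: +{a}
  B via B→b: +{b}
  C via C→B S: +{a,b}
  S via S→A S S: +{b}
  S via S→a: +{a}
  S via S→c C: +{c}
  FIRST(S)={a,b,c}  FIRST(A)={b}  FIRST(B)={a,b}  FIRST(C)={a,b}
round 2: — fixpoint
  FIRST(S)={a,b,c}  FIRST(A)={b}  FIRST(B)={a,b}  FIRST(C)={a,b}

FOLLOW sets:
FOLLOW(S) := {$}
pass 1:
  C→B S: FOLLOW(B) ⊇ FIRST(S) = {a,b,c}; new: +{a,b,c}
  S→A S S: FOLLOW(A) ⊇ FIRST(S) = {a,b,c}; new: +{a,b,c}
  S→A S S: FOLLOW(S) ⊇ FIRST(S) = {a,b,c}; new: +{a,b,c}
  S→a b B: FOLLOW(B) ⊇ FOLLOW(S) ⊇ {$,a,b,c}; new: +{$}
  S→c C: FOLLOW(C) ⊇ FOLLOW(S) ⊇ {$,a,b,c}; new: +{$,a,b,c}
  FOLLOW(S)={$,a,b,c}  FOLLOW(A)={a,b,c}  FOLLOW(B)={$,a,b,c}  FOLLOW(C)={$,a,b,c}
pass 2: (stable)
  FOLLOW(S)={$,a,b,c}  FOLLOW(A)={a,b,c}  FOLLOW(B)={$,a,b,c}  FOLLOW(C)={$,a,b,c}

FOLLOW(S) = ["$", "a", "b", "c"]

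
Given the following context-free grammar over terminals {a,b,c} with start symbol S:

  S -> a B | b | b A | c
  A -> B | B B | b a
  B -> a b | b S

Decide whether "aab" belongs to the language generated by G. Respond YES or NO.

Convert to CNF:
  S -> T0 B | T1 A | b | c
  A -> B B | T0 T1 | T1 S | T1 T0
  B -> T0 T1 | T1 S
  T0 -> a
  T1 -> b

CYK fill:
  cell(0,0) a: {T0}  orig:{}
  cell(1,1) a: {T0}  orig:{}
  cell(2,2) b: {S,T1}  orig:{S}
  cell(0,1) aa: ∅
  cell(1,2) ab: {A,B}
  cell(0,2) aab: {S}

S ∈ T[0,2] ⇒ YES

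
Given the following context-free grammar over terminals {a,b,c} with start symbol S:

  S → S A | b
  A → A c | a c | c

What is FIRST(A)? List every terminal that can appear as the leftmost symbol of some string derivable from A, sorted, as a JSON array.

FIRST iteration:
round 1:
  A via A→a c: +{a}
  A via A→c: +{c}
  S via S→b: +{b}
  FIRST(S)={b}  FIRST(A)={a,c}
round 2: (stable)
  FIRST(S)={b}  FIRST(A)={a,c}

FIRST(A) = ["a", "c"]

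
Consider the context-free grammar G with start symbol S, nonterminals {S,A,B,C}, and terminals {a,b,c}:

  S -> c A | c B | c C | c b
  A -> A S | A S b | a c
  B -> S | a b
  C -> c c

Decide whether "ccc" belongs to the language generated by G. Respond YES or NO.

CNF form of G:
  S -> T2 A | T2 B | T2 C | T2 T0
  A -> A S | A X3 | T1 T2
  B -> T1 T0 | T2 A | T2 B | T2 C | T2 T0
  C -> T2 T2
  T0 -> b
  T1 -> a
  T2 -> c
  X3 -> S T0

CYK table (by increasing span):
  [0..0]={T2}  "c"  orig:{}
  [1..1]={T2}  "c"  orig:{}
  [2..2]={T2}  "c"  orig:{}
  [0..1]={C}  "cc"
  [1..2]={C}  "cc"
  [0..2]={B,S}  "ccc"

S ∈ T[0,2] ⇒ YES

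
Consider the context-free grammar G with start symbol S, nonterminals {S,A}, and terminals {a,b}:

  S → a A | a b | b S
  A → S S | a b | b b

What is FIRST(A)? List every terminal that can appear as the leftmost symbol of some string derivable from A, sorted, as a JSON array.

Compute FIRST by fixpoint:
pass 1:
  A via A→a b: +{a}
  A via A→b b: +{b}
  S via S→a A: +{a}
  S via S→b S: +{b}
  FIRST(S)={a,b}  FIRST(A)={a,b}
pass 2: (no change)
  FIRST(S)={a,b}  FIRST(A)={a,b}

FIRST(A) = ["a", "b"]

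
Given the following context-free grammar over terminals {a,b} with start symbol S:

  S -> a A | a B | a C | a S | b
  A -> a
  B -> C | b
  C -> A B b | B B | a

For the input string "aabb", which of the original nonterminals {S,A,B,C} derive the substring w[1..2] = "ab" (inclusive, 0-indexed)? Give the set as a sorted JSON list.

Convert to CNF:
  S -> T1 A | T1 B | T1 C | T1 S | b
  A -> a
  B -> A X2 | B B | a | b
  C -> A X3 | B B | a
  T0 -> b
  T1 -> a
  X2 -> B T0
  X3 -> B T0

CYK fill, restricted to cells inside w[1..2]:
  [1..1]={A,B,C,T1}  "a"  orig:{A,B,C}
  [2..2]={B,S,T0}  "b"  orig:{B,S}
  [1..2]={B,C,S,X2,X3}  "ab"  orig:{B,C,S}

Original NTs in T[1,2] deriving "ab": ["B", "C", "S"]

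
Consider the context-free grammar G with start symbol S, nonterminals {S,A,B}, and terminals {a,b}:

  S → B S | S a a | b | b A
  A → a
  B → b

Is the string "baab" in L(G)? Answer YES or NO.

Convert to CNF:
  S -> B S | S X2 | T1 A | b
  A -> a
  B -> b
  T0 -> a
  T1 -> b
  X2 -> T0 T0

CYK table (by increasing span):
  T[0,0] 'b' = {B,S,T1}  orig:{B,S}
  T[1,1] 'a' = {A,T0}  orig:{A}
  T[2,2] 'a' = {A,T0}  orig:{A}
  T[3,3] 'b' = {B,S,T1}  orig:{B,S}
  T[0,1] 'ba' = {S}
  T[1,2] 'aa' = {X2}  orig:{}
  T[2,3] 'ab' = ∅
  T[0,2] 'baa' = {S}
  T[1,3] 'aab' = ∅
  T[0,3] 'baab' = ∅

S ∉ T[0,3] ⇒ NO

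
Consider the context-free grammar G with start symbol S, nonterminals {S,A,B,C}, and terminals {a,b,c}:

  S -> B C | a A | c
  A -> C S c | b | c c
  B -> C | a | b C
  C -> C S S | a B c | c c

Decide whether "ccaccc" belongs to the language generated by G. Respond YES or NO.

CNF form of G:
  S -> B C | T1 A | c
  A -> C X3 | T0 T0 | b
  B -> C X4 | T0 T0 | T1 X5 | T2 C | a
  C -> C X6 | T0 T0 | T1 X7
  T0 -> c
  T1 -> a
  T2 -> b
  X3 -> S T0
  X4 -> S S
  X5 -> B T0
  X6 -> S S
  X7 -> B T0

CYK table (by increasing span):
  [0..0]={S,T0}  "c"  orig:{S}
  [1..1]={S,T0}  "c"  orig:{S}
  [2..2]={B,T1}  "a"  orig:{B}
  [3..3]={S,T0}  "c"  orig:{S}
  [4..4]={S,T0}  "c"  orig:{S}
  [5..5]={S,T0}  "c"  orig:{S}
  [0..1]={A,B,C,X3,X4,X6}  "cc"  orig:{A,B,C}
  [1..2]=∅  "ca"
  [2..3]={X5,X7}  "ac"  orig:{}
  [3..4]={A,B,C,X3,X4,X6}  "cc"  orig:{A,B,C}
  [4..5]={A,B,C,X3,X4,X6}  "cc"  orig:{A,B,C}
  [0..2]=∅  "cca"
  [1..3]=∅  "cac"
  [2..4]={S}  "acc"
  [3..5]={X5,X7}  "ccc"  orig:{}
  [0..3]=∅  "ccac"
  [1..4]={X4,X6}  "cacc"  orig:{}
  [2..5]={B,C,X3,X4,X6}  "accc"  orig:{B,C}
  [0..4]=∅  "ccacc"
  [1..5]=∅  "caccc"
  [0..5]={A,B,C,S}  "ccaccc"

S ∈ T[0,5] ⇒ YES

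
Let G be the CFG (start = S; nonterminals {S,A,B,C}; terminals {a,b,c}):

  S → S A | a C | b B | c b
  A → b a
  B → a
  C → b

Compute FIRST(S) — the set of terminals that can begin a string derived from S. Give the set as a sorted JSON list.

FIRST iteration:
[1]
  A via A→b a: +{b}
  B via B→a: +{a}
  C via C→b: +{b}
  S via S→a C: +{a}
  S via S→b B: +{b}
  S via S→c b: +{c}
  FIRST(S)={a,b,c}  FIRST(A)={b}  FIRST(B)={a}  FIRST(C)={b}
[2] (stable)
  FIRST(S)={a,b,c}  FIRST(A)={b}  FIRST(B)={a}  FIRST(C)={b}

FIRST(S) = ["a", "b", "c"]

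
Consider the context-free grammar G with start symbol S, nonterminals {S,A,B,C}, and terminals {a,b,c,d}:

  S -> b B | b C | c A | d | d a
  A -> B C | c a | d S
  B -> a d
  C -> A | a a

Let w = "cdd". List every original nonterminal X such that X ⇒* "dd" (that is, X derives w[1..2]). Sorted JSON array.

Convert to CNF:
  S -> T0 A | T2 T1 | T3 B | T3 C | d
  A -> B C | T0 T1 | T2 S
  B -> T1 T2
  C -> B C | T0 T1 | T1 T1 | T2 S
  T0 -> c
  T1 -> a
  T2 -> d
  T3 -> b

CYK table (by increasing span) — only the sub-triangle for w[1..2]:
  cell(1,1) d: {S,T2}  orig:{S}
  cell(2,2) d: {S,T2}  orig:{S}
  cell(1,2) dd: {A,C}

Original NTs in T[1,2] deriving "dd": ["A", "C"]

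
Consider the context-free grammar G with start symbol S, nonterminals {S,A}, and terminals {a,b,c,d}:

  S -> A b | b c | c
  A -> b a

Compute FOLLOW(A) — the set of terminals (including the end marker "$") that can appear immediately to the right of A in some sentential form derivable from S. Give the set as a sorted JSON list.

Compute FIRST by fixpoint:
round 1:
  A via A→b a: +{b}
  S via S→A b: +{b}
  S via S→c: +{c}
  FIRST(S)={b,c}  FIRST(A)={b}
round 2: (stable)
  FIRST(S)={b,c}  FIRST(A)={b}

FOLLOW sets:
seed FOLLOW(S) with $
[1]
  S→A b: FOLLOW(A) ⊇ FIRST(b) = {b}; new: +{b}
  FOLLOW[S]={$}  FOLLOW[A]={b}
[2] done
  FOLLOW[S]={$}  FOLLOW[A]={b}

FOLLOW(A) = ["b"]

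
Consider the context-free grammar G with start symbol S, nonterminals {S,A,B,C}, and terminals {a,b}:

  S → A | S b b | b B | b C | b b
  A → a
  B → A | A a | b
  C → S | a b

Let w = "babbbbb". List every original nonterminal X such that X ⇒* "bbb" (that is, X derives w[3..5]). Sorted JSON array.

CNF form of G:
  S -> S X3 | T1 B | T1 C | T1 T1 | a
  A -> a
  B -> A T0 | a | b
  C -> S X2 | T0 T1 | T1 B | T1 C | T1 T1 | a
  T0 -> a
  T1 -> b
  X2 -> T1 T1
  X3 -> T1 T1

CYK table (by increasing span), restricted to cells inside w[3..5]:
  cell(3,3) b: {B,T1}  orig:{B}
  cell(4,4) b: {B,T1}  orig:{B}
  cell(5,5) b: {B,T1}  orig:{B}
  cell(3,4) bb: {C,S,X2,X3}  orig:{C,S}
  cell(4,5) bb: {C,S,X2,X3}  orig:{C,S}
  cell(3,5) bbb: {C,S}

Original NTs in T[3,5] deriving "bbb": ["C", "S"]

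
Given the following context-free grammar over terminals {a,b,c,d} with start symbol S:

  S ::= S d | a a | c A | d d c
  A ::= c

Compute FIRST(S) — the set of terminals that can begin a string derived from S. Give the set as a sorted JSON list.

Compute FIRST by fixpoint:
round 1:
  A via A→c: +{c}
  S via S→a a: +{a}
  S via S→c A: +{c}
  S via S→d d c: +{d}
  S: {a,c,d}  A: {c}
round 2: done
  S: {a,c,d}  A: {c}

FIRST(S) = ["a", "c", "d"]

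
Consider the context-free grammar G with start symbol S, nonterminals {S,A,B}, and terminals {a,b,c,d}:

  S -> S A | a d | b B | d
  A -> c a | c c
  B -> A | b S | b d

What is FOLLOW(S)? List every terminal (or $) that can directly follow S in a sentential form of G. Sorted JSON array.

FIRST sets, iterate to fixpoint:
pass 1:
  A via A→c a: +{c}
  B via B→A: +{c}
  B via B→b S: +{b}
  S via S→a d: +{a}
  S via S→b B: +{b}
  S via S→d: +{d}
  S: {a,b,d}  A: {c}  B: {b,c}
pass 2: (no change)
  S: {a,b,d}  A: {c}  B: {b,c}

FOLLOW iteration:
initialize: $ ∈ FOLLOW(S)
[1]
  S→S A: FOLLOW(S) ⊇ FIRST(A) = {c}; new: +{c}
  S→S A: FOLLOW(A) ⊇ FOLLOW(S) ⊇ {$,c}; new: +{$,c}
  S→b B: FOLLOW(B) ⊇ FOLLOW(S) ⊇ {$,c}; new: +{$,c}
  FOLLOW(S)={$,c}  FOLLOW(A)={$,c}  FOLLOW(B)={$,c}
[2] (stable)
  FOLLOW(S)={$,c}  FOLLOW(A)={$,c}  FOLLOW(B)={$,c}

FOLLOW(S) = ["$", "c"]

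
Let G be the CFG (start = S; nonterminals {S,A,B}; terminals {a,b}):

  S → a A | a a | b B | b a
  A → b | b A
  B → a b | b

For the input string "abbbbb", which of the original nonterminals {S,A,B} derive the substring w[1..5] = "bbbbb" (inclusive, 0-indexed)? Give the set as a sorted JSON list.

CNF form of G:
  S -> T0 B | T0 T1 | T1 A | T1 T1
  A -> T0 A | b
  B -> T1 T0 | b
  T0 -> b
  T1 -> a

CYK fill (cells [i..j] with 1 ≤ i ≤ j ≤ 5 only):
  cell(1,1) b: {A,B,T0}  orig:{A,B}
  cell(2,2) b: {A,B,T0}  orig:{A,B}
  cell(3,3) b: {A,B,T0}  orig:{A,B}
  cell(4,4) b: {A,B,T0}  orig:{A,B}
  cell(5,5) b: {A,B,T0}  orig:{A,B}
  cell(1,2) bb: {A,S}
  cell(2,3) bb: {A,S}
  cell(3,4) bb: {A,S}
  cell(4,5) bb: {A,S}
  cell(1,3) bbb: {A}
  cell(2,4) bbb: {A}
  cell(3,5) bbb: {A}
  cell(1,4) bbbb: {A}
  cell(2,5) bbbb: {A}
  cell(1,5) bbbbb: {A}

Original NTs in T[1,5] deriving "bbbbb": ["A"]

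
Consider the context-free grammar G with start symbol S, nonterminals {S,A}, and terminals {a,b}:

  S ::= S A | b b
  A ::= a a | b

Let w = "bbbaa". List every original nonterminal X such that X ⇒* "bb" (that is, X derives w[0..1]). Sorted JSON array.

CNF form of G:
  S -> S A | T1 T1
  A -> T0 T0 | b
  T0 -> a
  T1 -> b

Fill CYK table bottom-up (cells [i..j] with 0 ≤ i ≤ j ≤ 1 only):
  cell(0,0) b: {A,T1}  orig:{A}
  cell(1,1) b: {A,T1}  orig:{A}
  cell(0,1) bb: {S}

Original NTs in T[0,1] deriving "bb": ["S"]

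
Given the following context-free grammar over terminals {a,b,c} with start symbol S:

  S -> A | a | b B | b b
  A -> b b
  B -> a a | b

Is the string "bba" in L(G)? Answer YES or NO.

CNF form of G:
  S -> T0 B | T0 T0 | a
  A -> T0 T0
  B -> T1 T1 | b
  T0 -> b
  T1 -> a

CYK fill:
  [0..0]={B,T0}  "b"  orig:{B}
  [1..1]={B,T0}  "b"  orig:{B}
  [2..2]={S,T1}  "a"  orig:{S}
  [0..1]={A,S}  "bb"
  [1..2]=∅  "ba"
  [0..2]=∅  "bba"

S ∉ T[0,2] ⇒ NO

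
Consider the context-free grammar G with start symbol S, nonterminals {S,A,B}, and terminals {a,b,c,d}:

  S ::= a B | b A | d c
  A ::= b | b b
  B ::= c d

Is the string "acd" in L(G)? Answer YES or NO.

CNF form of G:
  S -> T0 A | T2 T1 | T3 B
  A -> T0 T0 | b
  B -> T1 T2
  T0 -> b
  T1 -> c
  T2 -> d
  T3 -> a

Fill CYK table bottom-up:
  T[0,0] 'a' = {T3}  orig:{}
  T[1,1] 'c' = {T1}  orig:{}
  T[2,2] 'd' = {T2}  orig:{}
  T[0,1] 'ac' = ∅
  T[1,2] 'cd' = {B}
  T[0,2] 'acd' = {S}

S ∈ T[0,2] ⇒ YES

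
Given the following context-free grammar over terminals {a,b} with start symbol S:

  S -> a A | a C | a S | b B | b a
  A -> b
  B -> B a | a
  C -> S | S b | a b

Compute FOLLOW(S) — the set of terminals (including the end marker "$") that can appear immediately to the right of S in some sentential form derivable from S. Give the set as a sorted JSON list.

Compute FIRST by fixpoint:
iter 1:
  A via A→b: +{b}
  B via B→a: +{a}
  C via C→a b: +{a}
  S via S→a A: +{a}
  S via S→b B: +{b}
  S: {a,b}  A: {b}  B: {a}  C: {a}
iter 2:
  C via C→S: +{b}
  S: {a,b}  A: {b}  B: {a}  C: {a,b}
iter 3: — fixpoint
  S: {a,b}  A: {b}  B: {a}  C: {a,b}

Compute FOLLOW by fixpoint:
initialize: $ ∈ FOLLOW(S)
[1]
  B→B a: FOLLOW(B) ⊇ FIRST(a) = {a}; new: +{a}
  C→S b: FOLLOW(S) ⊇ FIRST(b) = {b}; new: +{b}
  S→a A: FOLLOW(A) ⊇ FOLLOW(S) ⊇ {$,b}; new: +{$,b}
  S→a C: FOLLOW(C) ⊇ FOLLOW(S) ⊇ {$,b}; new: +{$,b}
  S→b B: FOLLOW(B) ⊇ FOLLOW(S) ⊇ {$,b}; new: +{$,b}
  S: {$,b}  A: {$,b}  B: {$,a,b}  C: {$,b}
[2] — fixpoint
  S: {$,b}  A: {$,b}  B: {$,a,b}  C: {$,b}

FOLLOW(S) = ["$", "b"]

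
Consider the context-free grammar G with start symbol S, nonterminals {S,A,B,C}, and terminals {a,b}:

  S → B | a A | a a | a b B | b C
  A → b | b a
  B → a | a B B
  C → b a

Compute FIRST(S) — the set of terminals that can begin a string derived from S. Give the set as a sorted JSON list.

Compute FIRST by fixpoint:
round 1:
  A via A→b: +{b}
  B via B→a: +{a}
  C via C→b a: +{b}
  S via S→B: +{a}
  S via S→b C: +{b}
  S: {a,b}  A: {b}  B: {a}  C: {b}
round 2: done
  S: {a,b}  A: {b}  B: {a}  C: {b}

FIRST(S) = ["a", "b"]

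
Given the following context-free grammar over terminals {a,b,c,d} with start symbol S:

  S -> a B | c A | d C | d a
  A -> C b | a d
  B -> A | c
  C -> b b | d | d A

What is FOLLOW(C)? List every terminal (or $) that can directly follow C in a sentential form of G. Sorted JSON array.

FIRST sets, iterate to fixpoint:
pass 1:
  A via A→a d: +{a}
  B via B→A: +{a}
  B via B→c: +{c}
  C via C→b b: +{b}
  C via C→d: +{d}
  S via S→a B: +{a}
  S via S→c A: +{c}
  S via S→d C: +{d}
  FIRST(S)={a,c,d}  FIRST(A)={a}  FIRST(B)={a,c}  FIRST(C)={b,d}
pass 2:
  A via A→C b: +{b,d}
  B via B→A: +{b,d}
  FIRST(S)={a,c,d}  FIRST(A)={a,b,d}  FIRST(B)={a,b,c,d}  FIRST(C)={b,d}
pass 3: (stable)
  FIRST(S)={a,c,d}  FIRST(A)={a,b,d}  FIRST(B)={a,b,c,d}  FIRST(C)={b,d}

FOLLOW sets:
FOLLOW(S) := {$}
iter 1:
  A→C b: FOLLOW(C) ⊇ FIRST(b) = {b}; new: +{b}
  C→d A: FOLLOW(A) ⊇ FOLLOW(C) ⊇ {b}; new: +{b}
  S→a B: FOLLOW(B) ⊇ FOLLOW(S) ⊇ {$}; new: +{$}
  S→c A: FOLLOW(A) ⊇ FOLLOW(S) ⊇ {$}; new: +{$}
  S→d C: FOLLOW(C) ⊇ FOLLOW(S) ⊇ {$}; new: +{$}
  FOLLOW(S)={$}  FOLLOW(A)={$,b}  FOLLOW(B)={$}  FOLLOW(C)={$,b}
iter 2: — fixpoint
  FOLLOW(S)={$}  FOLLOW(A)={$,b}  FOLLOW(B)={$}  FOLLOW(C)={$,b}

FOLLOW(C) = ["$", "b"]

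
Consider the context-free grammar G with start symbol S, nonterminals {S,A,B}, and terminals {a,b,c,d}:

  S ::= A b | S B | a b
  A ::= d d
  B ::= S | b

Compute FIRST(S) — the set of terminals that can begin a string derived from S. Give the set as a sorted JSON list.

FIRST sets, iterate to fixpoint:
[1]
  A via A→d d: +{d}
  B via B→b: +{b}
  S via S→A b: +{d}
  S via S→a b: +{a}
  S: {a,d}  A: {d}  B: {b}
[2]
  B via B→S: +{a,d}
  S: {a,d}  A: {d}  B: {a,b,d}
[3] (stable)
  S: {a,d}  A: {d}  B: {a,b,d}

FIRST(S) = ["a", "d"]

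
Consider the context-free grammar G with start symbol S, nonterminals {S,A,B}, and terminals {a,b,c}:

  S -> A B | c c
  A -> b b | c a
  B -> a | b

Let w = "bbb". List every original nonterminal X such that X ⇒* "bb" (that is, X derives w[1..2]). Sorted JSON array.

Convert to CNF:
  S -> A B | T1 T1
  A -> T0 T0 | T1 T2
  B -> a | b
  T0 -> b
  T1 -> c
  T2 -> a

Fill CYK table bottom-up (cells [i..j] with 1 ≤ i ≤ j ≤ 2 only):
  [1..1]={B,T0}  "b"  orig:{B}
  [2..2]={B,T0}  "b"  orig:{B}
  [1..2]={A}  "bb"

Original NTs in T[1,2] deriving "bb": ["A"]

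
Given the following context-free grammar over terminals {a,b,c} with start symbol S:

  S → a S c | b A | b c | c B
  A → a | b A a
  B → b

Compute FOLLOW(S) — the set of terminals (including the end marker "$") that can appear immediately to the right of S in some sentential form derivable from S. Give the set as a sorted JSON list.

FIRST iteration:
iter 1:
  A via A→a: +{a}
  A via A→b A a: +{b}
  B via B→b: +{b}
  S via S→a S c: +{a}
  S via S→b A: +{b}
  S via S→c B: +{c}
  FIRST[S]={a,b,c}  FIRST[A]={a,b}  FIRST[B]={b}
iter 2: (stable)
  FIRST[S]={a,b,c}  FIRST[A]={a,b}  FIRST[B]={b}

FOLLOW sets:
FOLLOW(S) := {$}
iter 1:
  A→b A a: FOLLOW(A) ⊇ FIRST(a) = {a}; new: +{a}
  S→a S c: FOLLOW(S) ⊇ FIRST(c) = {c}; new: +{c}
  S→b A: FOLLOW(A) ⊇ FOLLOW(S) ⊇ {$,c}; new: +{$,c}
  S→c B: FOLLOW(B) ⊇ FOLLOW(S) ⊇ {$,c}; new: +{$,c}
  S: {$,c}  A: {$,a,c}  B: {$,c}
iter 2: (stable)
  S: {$,c}  A: {$,a,c}  B: {$,c}

FOLLOW(S) = ["$", "c"]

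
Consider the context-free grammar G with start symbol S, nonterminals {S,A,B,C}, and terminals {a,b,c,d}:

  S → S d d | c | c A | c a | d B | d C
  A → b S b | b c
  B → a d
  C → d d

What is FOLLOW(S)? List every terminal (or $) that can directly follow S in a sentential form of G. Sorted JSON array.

FIRST sets, iterate to fixpoint:
iter 1:
  A via A→b S b: +{b}
  B via B→a d: +{a}
  C via C→d d: +{d}
  S via S→c: +{c}
  S via S→d B: +{d}
  FIRST(S)={c,d}  FIRST(A)={b}  FIRST(B)={a}  FIRST(C)={d}
iter 2: done
  FIRST(S)={c,d}  FIRST(A)={b}  FIRST(B)={a}  FIRST(C)={d}

Compute FOLLOW by fixpoint:
seed FOLLOW(S) with $
pass 1:
  A→b S b: FOLLOW(S) ⊇ FIRST(b) = {b}; new: +{b}
  S→S d d: FOLLOW(S) ⊇ FIRST(d) = {d}; new: +{d}
  S→c A: FOLLOW(A) ⊇ FOLLOW(S) ⊇ {$,b,d}; new: +{$,b,d}
  S→d B: FOLLOW(B) ⊇ FOLLOW(S) ⊇ {$,b,d}; new: +{$,b,d}
  S→d C: FOLLOW(C) ⊇ FOLLOW(S) ⊇ {$,b,d}; new: +{$,b,d}
  S: {$,b,d}  A: {$,b,d}  B: {$,b,d}  C: {$,b,d}
pass 2: (no change)
  S: {$,b,d}  A: {$,b,d}  B: {$,b,d}  C: {$,b,d}

FOLLOW(S) = ["$", "b", "d"]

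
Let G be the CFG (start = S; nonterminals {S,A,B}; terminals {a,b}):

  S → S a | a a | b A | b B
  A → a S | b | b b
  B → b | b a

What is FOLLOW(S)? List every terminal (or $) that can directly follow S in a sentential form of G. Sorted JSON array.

Compute FIRST by fixpoint:
pass 1:
  A via A→a S: +{a}
  A via A→b: +{b}
  B via B→b: +{b}
  S via S→a a: +{a}
  S via S→b A: +{b}
  FIRST(S)={a,b}  FIRST(A)={a,b}  FIRST(B)={b}
pass 2: done
  FIRST(S)={a,b}  FIRST(A)={a,b}  FIRST(B)={b}

Compute FOLLOW by fixpoint:
FOLLOW(S) := {$}
round 1:
  S→S a: FOLLOW(S) ⊇ FIRST(a) = {a}; new: +{a}
  S→b A: FOLLOW(A) ⊇ FOLLOW(S) ⊇ {$,a}; new: +{$,a}
  S→b B: FOLLOW(B) ⊇ FOLLOW(S) ⊇ {$,a}; new: +{$,a}
  FOLLOW(S)={$,a}  FOLLOW(A)={$,a}  FOLLOW(B)={$,a}
round 2: (stable)
  FOLLOW(S)={$,a}  FOLLOW(A)={$,a}  FOLLOW(B)={$,a}

FOLLOW(S) = ["$", "a"]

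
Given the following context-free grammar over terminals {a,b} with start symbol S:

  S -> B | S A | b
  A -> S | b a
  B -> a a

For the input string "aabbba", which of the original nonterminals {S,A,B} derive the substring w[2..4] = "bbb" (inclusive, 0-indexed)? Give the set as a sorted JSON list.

CNF form of G:
  S -> S A | T0 T0 | b
  A -> S A | T0 T0 | T1 T0 | b
  B -> T0 T0
  T0 -> a
  T1 -> b

Fill CYK table bottom-up (cells [i..j] with 2 ≤ i ≤ j ≤ 4 only):
  T[2,2] 'b' = {A,S,T1}  orig:{A,S}
  T[3,3] 'b' = {A,S,T1}  orig:{A,S}
  T[4,4] 'b' = {A,S,T1}  orig:{A,S}
  T[2,3] 'bb' = {A,S}
  T[3,4] 'bb' = {A,S}
  T[2,4] 'bbb' = {A,S}

Original NTs in T[2,4] deriving "bbb": ["A", "S"]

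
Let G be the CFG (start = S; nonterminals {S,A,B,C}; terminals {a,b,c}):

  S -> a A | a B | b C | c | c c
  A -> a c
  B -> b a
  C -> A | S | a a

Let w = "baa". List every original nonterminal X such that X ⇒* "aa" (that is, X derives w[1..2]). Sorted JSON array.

Convert to CNF:
  S -> T0 A | T0 B | T1 T1 | T2 C | c
  A -> T0 T1
  B -> T2 T0
  C -> T0 A | T0 B | T0 T0 | T0 T1 | T1 T1 | T2 C | c
  T0 -> a
  T1 -> c
  T2 -> b

Fill CYK table bottom-up, restricted to cells inside w[1..2]:
  T[1,1] 'a' = {T0}  orig:{}
  T[2,2] 'a' = {T0}  orig:{}
  T[1,2] 'aa' = {C}

Original NTs in T[1,2] deriving "aa": ["C"]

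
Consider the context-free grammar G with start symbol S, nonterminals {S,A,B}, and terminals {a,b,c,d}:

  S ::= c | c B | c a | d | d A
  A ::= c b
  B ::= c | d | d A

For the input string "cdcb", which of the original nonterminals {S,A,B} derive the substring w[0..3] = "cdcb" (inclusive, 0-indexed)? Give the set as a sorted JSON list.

CNF form of G:
  S -> T0 B | T0 T3 | T2 A | c | d
  A -> T0 T1
  B -> T2 A | c | d
  T0 -> c
  T1 -> b
  T2 -> d
  T3 -> a

CYK table (by increasing span) — only the sub-triangle for w[0..3]:
  cell(0,0) c: {B,S,T0}  orig:{B,S}
  cell(1,1) d: {B,S,T2}  orig:{B,S}
  cell(2,2) c: {B,S,T0}  orig:{B,S}
  cell(3,3) b: {T1}  orig:{}
  cell(0,1) cd: {S}
  cell(1,2) dc: ∅
  cell(2,3) cb: {A}
  cell(0,2) cdc: ∅
  cell(1,3) dcb: {B,S}
  cell(0,3) cdcb: {S}

Original NTs in T[0,3] deriving "cdcb": ["S"]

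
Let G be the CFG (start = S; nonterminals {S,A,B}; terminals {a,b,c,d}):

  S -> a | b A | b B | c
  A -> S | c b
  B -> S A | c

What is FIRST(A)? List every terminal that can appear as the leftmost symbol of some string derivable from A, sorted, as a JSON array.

FIRST iteration:
[1]
  A via A→c b: +{c}
  B via B→c: +{c}
  S via S→a: +{a}
  S via S→b A: +{b}
  S via S→c: +{c}
  FIRST(S)={a,b,c}  FIRST(A)={c}  FIRST(B)={c}
[2]
  A via A→S: +{a,b}
  B via B→S A: +{a,b}
  FIRST(S)={a,b,c}  FIRST(A)={a,b,c}  FIRST(B)={a,b,c}
[3] (no change)
  FIRST(S)={a,b,c}  FIRST(A)={a,b,c}  FIRST(B)={a,b,c}

FIRST(A) = ["a", "b", "c"]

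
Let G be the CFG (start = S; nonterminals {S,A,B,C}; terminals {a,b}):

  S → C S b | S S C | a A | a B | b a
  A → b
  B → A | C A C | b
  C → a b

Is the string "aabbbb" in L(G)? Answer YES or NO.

CNF form of G:
  S -> C X3 | S X4 | T0 A | T0 B | T1 T0
  A -> b
  B -> C X2 | b
  C -> T0 T1
  T0 -> a
  T1 -> b
  X2 -> A C
  X3 -> S T1
  X4 -> S C

CYK table (by increasing span):
  cell(0,0) a: {T0}  orig:{}
  cell(1,1) a: {T0}  orig:{}
  cell(2,2) b: {A,B,T1}  orig:{A,B}
  cell(3,3) b: {A,B,T1}  orig:{A,B}
  cell(4,4) b: {A,B,T1}  orig:{A,B}
  cell(5,5) b: {A,B,T1}  orig:{A,B}
  cell(0,1) aa: ∅
  cell(1,2) ab: {C,S}
  cell(2,3) bb: ∅
  cell(3,4) bb: ∅
  cell(4,5) bb: ∅
  cell(0,2) aab: ∅
  cell(1,3) abb: {X3}  orig:{}
  cell(2,4) bbb: ∅
  cell(3,5) bbb: ∅
  cell(0,3) aabb: ∅
  cell(1,4) abbb: ∅
  cell(2,5) bbbb: ∅
  cell(0,4) aabbb: ∅
  cell(1,5) abbbb: ∅
  cell(0,5) aabbbb: ∅

S ∉ T[0,5] ⇒ NO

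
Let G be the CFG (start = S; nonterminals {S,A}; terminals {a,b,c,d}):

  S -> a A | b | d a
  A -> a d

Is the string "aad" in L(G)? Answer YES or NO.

CNF form of G:
  S -> T0 A | T1 T0 | b
  A -> T0 T1
  T0 -> a
  T1 -> d

CYK fill:
  cell(0,0) a: {T0}  orig:{}
  cell(1,1) a: {T0}  orig:{}
  cell(2,2) d: {T1}  orig:{}
  cell(0,1) aa: ∅
  cell(1,2) ad: {A}
  cell(0,2) aad: {S}

S ∈ T[0,2] ⇒ YES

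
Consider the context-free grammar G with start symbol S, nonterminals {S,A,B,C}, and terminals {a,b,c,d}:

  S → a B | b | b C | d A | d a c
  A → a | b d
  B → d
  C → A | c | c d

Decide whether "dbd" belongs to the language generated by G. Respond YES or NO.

Convert to CNF:
  S -> T0 C | T1 A | T1 X4 | T3 B | b
  A -> T0 T1 | a
  B -> d
  C -> T0 T1 | T2 T1 | a | c
  T0 -> b
  T1 -> d
  T2 -> c
  T3 -> a
  X4 -> T3 T2

CYK table (by increasing span):
  cell(0,0) d: {B,T1}  orig:{B}
  cell(1,1) b: {S,T0}  orig:{S}
  cell(2,2) d: {B,T1}  orig:{B}
  cell(0,1) db: ∅
  cell(1,2) bd: {A,C}
  cell(0,2) dbd: {S}

S ∈ T[0,2] ⇒ YES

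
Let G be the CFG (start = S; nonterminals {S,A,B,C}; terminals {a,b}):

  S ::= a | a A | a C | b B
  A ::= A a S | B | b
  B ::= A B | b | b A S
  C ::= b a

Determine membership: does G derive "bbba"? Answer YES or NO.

CNF form of G:
  S -> T0 A | T0 C | T1 B | a
  A -> A B | A X2 | T1 X3 | b
  B -> A B | T1 X4 | b
  C -> T1 T0
  T0 -> a
  T1 -> b
  X2 -> T0 S
  X3 -> A S
  X4 -> A S

CYK table (by increasing span):
  cell(0,0) b: {A,B,T1}  orig:{A,B}
  cell(1,1) b: {A,B,T1}  orig:{A,B}
  cell(2,2) b: {A,B,T1}  orig:{A,B}
  cell(3,3) a: {S,T0}  orig:{S}
  cell(0,1) bb: {A,B,S}
  cell(1,2) bb: {A,B,S}
  cell(2,3) ba: {C,X3,X4}  orig:{C}
  cell(0,2) bbb: {A,B,S,X3,X4}  orig:{A,B,S}
  cell(1,3) bba: {A,B,X3,X4}  orig:{A,B}
  cell(0,3) bbba: {A,B,S,X3,X4}  orig:{A,B,S}

S ∈ T[0,3] ⇒ YES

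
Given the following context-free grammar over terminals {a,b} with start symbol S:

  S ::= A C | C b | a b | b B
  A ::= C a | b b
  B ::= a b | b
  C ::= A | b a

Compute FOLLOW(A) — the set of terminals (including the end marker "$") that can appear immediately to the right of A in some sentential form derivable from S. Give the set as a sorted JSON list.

FIRST sets, iterate to fixpoint:
pass 1:
  A via A→b b: +{b}
  B via B→a b: +{a}
  B via B→b: +{b}
  C via C→A: +{b}
  S via S→A C: +{b}
  S via S→a b: +{a}
  FIRST[S]={a,b}  FIRST[A]={b}  FIRST[B]={a,b}  FIRST[C]={b}
pass 2: — fixpoint
  FIRST[S]={a,b}  FIRST[A]={b}  FIRST[B]={a,b}  FIRST[C]={b}

FOLLOW sets:
FOLLOW(S) := {$}
pass 1:
  A→C a: FOLLOW(C) ⊇ FIRST(a) = {a}; new: +{a}
  C→A: FOLLOW(A) ⊇ FOLLOW(C) ⊇ {a}; new: +{a}
  S→A C: FOLLOW(A) ⊇ FIRST(C) = {b}; new: +{b}
  S→A C: FOLLOW(C) ⊇ FOLLOW(S) ⊇ {$}; new: +{$}
  S→C b: FOLLOW(C) ⊇ FIRST(b) = {b}; new: +{b}
  S→b B: FOLLOW(B) ⊇ FOLLOW(S) ⊇ {$}; new: +{$}
  FOLLOW[S]={$}  FOLLOW[A]={a,b}  FOLLOW[B]={$}  FOLLOW[C]={$,a,b}
pass 2:
  C→A: FOLLOW(A) ⊇ FOLLOW(C) ⊇ {$,a,b}; new: +{$}
  FOLLOW[S]={$}  FOLLOW[A]={$,a,b}  FOLLOW[B]={$}  FOLLOW[C]={$,a,b}
pass 3: (no change)
  FOLLOW[S]={$}  FOLLOW[A]={$,a,b}  FOLLOW[B]={$}  FOLLOW[C]={$,a,b}

FOLLOW(A) = ["$", "a", "b"]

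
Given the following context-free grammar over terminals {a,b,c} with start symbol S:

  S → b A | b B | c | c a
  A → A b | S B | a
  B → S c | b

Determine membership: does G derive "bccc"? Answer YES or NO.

CNF form of G:
  S -> T0 A | T0 B | T1 T2 | c
  A -> A T0 | S B | a
  B -> S T1 | b
  T0 -> b
  T1 -> c
  T2 -> a

CYK fill:
  T[0,0] 'b' = {B,T0}  orig:{B}
  T[1,1] 'c' = {S,T1}  orig:{S}
  T[2,2] 'c' = {S,T1}  orig:{S}
  T[3,3] 'c' = {S,T1}  orig:{S}
  T[0,1] 'bc' = ∅
  T[1,2] 'cc' = {B}
  T[2,3] 'cc' = {B}
  T[0,2] 'bcc' = {S}
  T[1,3] 'ccc' = {A}
  T[0,3] 'bccc' = {B,S}

S ∈ T[0,3] ⇒ YES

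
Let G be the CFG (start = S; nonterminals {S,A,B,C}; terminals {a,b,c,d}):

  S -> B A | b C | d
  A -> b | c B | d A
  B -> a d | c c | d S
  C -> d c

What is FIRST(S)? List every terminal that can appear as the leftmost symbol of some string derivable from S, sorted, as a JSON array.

FIRST sets, iterate to fixpoint:
iter 1:
  A via A→b: +{b}
  A via A→c B: +{c}
  A via A→d A: +{d}
  B via B→a d: +{a}
  B via B→c c: +{c}
  B via B→d S: +{d}
  C via C→d c: +{d}
  S via S→B A: +{a,c,d}
  S via S→b C: +{b}
  FIRST(S)={a,b,c,d}  FIRST(A)={b,c,d}  FIRST(B)={a,c,d}  FIRST(C)={d}
iter 2: done
  FIRST(S)={a,b,c,d}  FIRST(A)={b,c,d}  FIRST(B)={a,c,d}  FIRST(C)={d}

FIRST(S) = ["a", "b", "c", "d"]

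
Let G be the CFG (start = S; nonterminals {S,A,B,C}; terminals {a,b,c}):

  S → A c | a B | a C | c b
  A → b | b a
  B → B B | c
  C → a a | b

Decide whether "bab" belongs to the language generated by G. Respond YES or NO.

CNF form of G:
  S -> A T2 | T1 B | T1 C | T2 T0
  A -> T0 T1 | b
  B -> B B | c
  C -> T1 T1 | b
  T0 -> b
  T1 -> a
  T2 -> c

CYK table (by increasing span):
  cell(0,0) b: {A,C,T0}  orig:{A,C}
  cell(1,1) a: {T1}  orig:{}
  cell(2,2) b: {A,C,T0}  orig:{A,C}
  cell(0,1) ba: {A}
  cell(1,2) ab: {S}
  cell(0,2) bab: ∅

S ∉ T[0,2] ⇒ NO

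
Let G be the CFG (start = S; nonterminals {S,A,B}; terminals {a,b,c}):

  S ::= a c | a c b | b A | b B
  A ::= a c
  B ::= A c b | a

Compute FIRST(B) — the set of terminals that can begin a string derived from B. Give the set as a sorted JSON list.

Compute FIRST by fixpoint:
pass 1:
  A via A→a c: +{a}
  B via B→A c b: +{a}
  S via S→a c: +{a}
  S via S→b A: +{b}
  FIRST(S)={a,b}  FIRST(A)={a}  FIRST(B)={a}
pass 2: done
  FIRST(S)={a,b}  FIRST(A)={a}  FIRST(B)={a}

FIRST(B) = ["a"]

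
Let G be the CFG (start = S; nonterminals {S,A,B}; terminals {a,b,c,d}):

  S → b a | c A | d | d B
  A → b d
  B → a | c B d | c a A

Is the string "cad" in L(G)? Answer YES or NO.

Convert to CNF:
  S -> T0 T3 | T1 B | T2 A | d
  A -> T0 T1
  B -> T2 X4 | T2 X5 | a
  T0 -> b
  T1 -> d
  T2 -> c
  T3 -> a
  X4 -> B T1
  X5 -> T3 A

CYK fill:
  [0..0]={T2}  "c"  orig:{}
  [1..1]={B,T3}  "a"  orig:{B}
  [2..2]={S,T1}  "d"  orig:{S}
  [0..1]=∅  "ca"
  [1..2]={X4}  "ad"  orig:{}
  [0..2]={B}  "cad"

S ∉ T[0,2] ⇒ NO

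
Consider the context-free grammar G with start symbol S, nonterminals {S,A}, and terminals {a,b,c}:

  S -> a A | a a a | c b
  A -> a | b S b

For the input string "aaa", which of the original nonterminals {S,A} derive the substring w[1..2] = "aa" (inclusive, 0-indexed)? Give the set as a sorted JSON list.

CNF form of G:
  S -> T1 A | T1 X4 | T2 T0
  A -> T0 X3 | a
  T0 -> b
  T1 -> a
  T2 -> c
  X3 -> S T0
  X4 -> T1 T1

Fill CYK table bottom-up (cells [i..j] with 1 ≤ i ≤ j ≤ 2 only):
  cell(1,1) a: {A,T1}  orig:{A}
  cell(2,2) a: {A,T1}  orig:{A}
  cell(1,2) aa: {S,X4}  orig:{S}

Original NTs in T[1,2] deriving "aa": ["S"]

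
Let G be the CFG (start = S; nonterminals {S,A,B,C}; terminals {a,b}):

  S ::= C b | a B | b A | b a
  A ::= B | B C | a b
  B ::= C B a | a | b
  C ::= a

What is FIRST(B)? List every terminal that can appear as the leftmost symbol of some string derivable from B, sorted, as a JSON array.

FIRST sets, iterate to fixpoint:
iter 1:
  A via A→a b: +{a}
  B via B→a: +{a}
  B via B→b: +{b}
  C via C→a: +{a}
  S via S→C b: +{a}
  S via S→b A: +{b}
  FIRST(S)={a,b}  FIRST(A)={a}  FIRST(B)={a,b}  FIRST(C)={a}
iter 2:
  A via A→B: +{b}
  FIRST(S)={a,b}  FIRST(A)={a,b}  FIRST(B)={a,b}  FIRST(C)={a}
iter 3: (no change)
  FIRST(S)={a,b}  FIRST(A)={a,b}  FIRST(B)={a,b}  FIRST(C)={a}

FIRST(B) = ["a", "b"]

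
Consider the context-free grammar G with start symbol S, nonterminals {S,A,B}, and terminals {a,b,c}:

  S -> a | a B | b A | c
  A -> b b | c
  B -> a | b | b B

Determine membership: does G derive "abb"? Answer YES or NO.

Convert to CNF:
  S -> T0 A | T1 B | a | c
  A -> T0 T0 | c
  B -> T0 B | a | b
  T0 -> b
  T1 -> a

CYK table (by increasing span):
  cell(0,0) a: {B,S,T1}  orig:{B,S}
  cell(1,1) b: {B,T0}  orig:{B}
  cell(2,2) b: {B,T0}  orig:{B}
  cell(0,1) ab: {S}
  cell(1,2) bb: {A,B}
  cell(0,2) abb: {S}

S ∈ T[0,2] ⇒ YES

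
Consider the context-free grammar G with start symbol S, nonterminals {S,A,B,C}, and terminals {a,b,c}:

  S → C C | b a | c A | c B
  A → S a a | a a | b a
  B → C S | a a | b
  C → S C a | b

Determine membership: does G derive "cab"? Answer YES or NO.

CNF form of G:
  S -> C C | T1 T0 | T2 A | T2 B
  A -> S X3 | T0 T0 | T1 T0
  B -> C S | T0 T0 | b
  C -> S X4 | b
  T0 -> a
  T1 -> b
  T2 -> c
  X3 -> T0 T0
  X4 -> C T0

CYK table (by increasing span):
  [0..0]={T2}  "c"  orig:{}
  [1..1]={T0}  "a"  orig:{}
  [2..2]={B,C,T1}  "b"  orig:{B,C}
  [0..1]=∅  "ca"
  [1..2]=∅  "ab"
  [0..2]=∅  "cab"

S ∉ T[0,2] ⇒ NO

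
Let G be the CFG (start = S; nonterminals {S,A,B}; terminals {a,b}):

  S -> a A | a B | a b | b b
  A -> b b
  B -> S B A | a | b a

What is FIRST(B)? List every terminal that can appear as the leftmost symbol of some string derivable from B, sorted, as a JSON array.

FIRST sets, iterate to fixpoint:
iter 1:
  A via A→b b: +{b}
  B via B→a: +{a}
  B via B→b a: +{b}
  S via S→a A: +{a}
  S via S→b b: +{b}
  S: {a,b}  A: {b}  B: {a,b}
iter 2: done
  S: {a,b}  A: {b}  B: {a,b}

FIRST(B) = ["a", "b"]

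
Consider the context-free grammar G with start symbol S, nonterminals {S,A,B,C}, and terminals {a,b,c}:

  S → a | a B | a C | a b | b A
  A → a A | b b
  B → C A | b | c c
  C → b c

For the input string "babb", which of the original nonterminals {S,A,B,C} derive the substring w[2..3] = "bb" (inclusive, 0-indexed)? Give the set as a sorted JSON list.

CNF form of G:
  S -> T0 B | T0 C | T0 T1 | T1 A | a
  A -> T0 A | T1 T1
  B -> C A | T2 T2 | b
  C -> T1 T2
  T0 -> a
  T1 -> b
  T2 -> c

CYK table (by increasing span) (cells [i..j] with 2 ≤ i ≤ j ≤ 3 only):
  [2..2]={B,T1}  "b"  orig:{B}
  [3..3]={B,T1}  "b"  orig:{B}
  [2..3]={A}  "bb"

Original NTs in T[2,3] deriving "bb": ["A"]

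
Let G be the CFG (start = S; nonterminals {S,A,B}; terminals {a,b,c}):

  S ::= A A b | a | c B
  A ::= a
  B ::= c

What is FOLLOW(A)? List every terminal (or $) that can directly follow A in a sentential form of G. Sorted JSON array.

FIRST sets, iterate to fixpoint:
round 1:
  A via A→a: +{a}
  B via B→c: +{c}
  S via S→A A b: +{a}
  S via S→c B: +{c}
  FIRST[S]={a,c}  FIRST[A]={a}  FIRST[B]={c}
round 2: (no change)
  FIRST[S]={a,c}  FIRST[A]={a}  FIRST[B]={c}

FOLLOW sets:
initialize: $ ∈ FOLLOW(S)
pass 1:
  S→A A b: FOLLOW(A) ⊇ FIRST(A) = {a}; new: +{a}
  S→A A b: FOLLOW(A) ⊇ FIRST(b) = {b}; new: +{b}
  S→c B: FOLLOW(B) ⊇ FOLLOW(S) ⊇ {$}; new: +{$}
  FOLLOW(S)={$}  FOLLOW(A)={a,b}  FOLLOW(B)={$}
pass 2: — fixpoint
  FOLLOW(S)={$}  FOLLOW(A)={a,b}  FOLLOW(B)={$}

FOLLOW(A) = ["a", "b"]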